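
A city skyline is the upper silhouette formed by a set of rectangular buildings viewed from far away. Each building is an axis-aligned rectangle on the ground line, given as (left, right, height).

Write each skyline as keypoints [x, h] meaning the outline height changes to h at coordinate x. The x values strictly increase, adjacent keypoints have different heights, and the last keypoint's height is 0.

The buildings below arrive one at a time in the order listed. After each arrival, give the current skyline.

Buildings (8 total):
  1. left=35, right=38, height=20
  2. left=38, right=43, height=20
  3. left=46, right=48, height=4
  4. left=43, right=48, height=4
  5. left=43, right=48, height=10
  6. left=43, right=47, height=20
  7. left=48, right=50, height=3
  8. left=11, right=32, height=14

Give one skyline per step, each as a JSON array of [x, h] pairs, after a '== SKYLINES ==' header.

== SKYLINES ==
[[35,20],[38,0]]
[[35,20],[43,0]]
[[35,20],[43,0],[46,4],[48,0]]
[[35,20],[43,4],[48,0]]
[[35,20],[43,10],[48,0]]
[[35,20],[47,10],[48,0]]
[[35,20],[47,10],[48,3],[50,0]]
[[11,14],[32,0],[35,20],[47,10],[48,3],[50,0]]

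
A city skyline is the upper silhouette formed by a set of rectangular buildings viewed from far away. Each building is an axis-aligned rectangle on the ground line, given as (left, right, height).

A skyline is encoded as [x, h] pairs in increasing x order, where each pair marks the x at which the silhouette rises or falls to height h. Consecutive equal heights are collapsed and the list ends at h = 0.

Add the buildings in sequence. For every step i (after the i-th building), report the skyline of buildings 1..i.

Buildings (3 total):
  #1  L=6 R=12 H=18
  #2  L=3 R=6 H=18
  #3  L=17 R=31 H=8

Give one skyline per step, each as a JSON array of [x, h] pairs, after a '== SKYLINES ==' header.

== SKYLINES ==
[[6,18],[12,0]]
[[3,18],[12,0]]
[[3,18],[12,0],[17,8],[31,0]]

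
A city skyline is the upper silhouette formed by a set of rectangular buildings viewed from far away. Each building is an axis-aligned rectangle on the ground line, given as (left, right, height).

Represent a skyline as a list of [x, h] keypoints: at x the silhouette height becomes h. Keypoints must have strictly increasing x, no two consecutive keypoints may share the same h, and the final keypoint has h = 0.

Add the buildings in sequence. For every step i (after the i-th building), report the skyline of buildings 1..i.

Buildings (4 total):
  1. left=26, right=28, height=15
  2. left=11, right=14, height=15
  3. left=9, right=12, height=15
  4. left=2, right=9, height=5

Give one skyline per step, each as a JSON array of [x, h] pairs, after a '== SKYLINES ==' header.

== SKYLINES ==
[[26,15],[28,0]]
[[11,15],[14,0],[26,15],[28,0]]
[[9,15],[14,0],[26,15],[28,0]]
[[2,5],[9,15],[14,0],[26,15],[28,0]]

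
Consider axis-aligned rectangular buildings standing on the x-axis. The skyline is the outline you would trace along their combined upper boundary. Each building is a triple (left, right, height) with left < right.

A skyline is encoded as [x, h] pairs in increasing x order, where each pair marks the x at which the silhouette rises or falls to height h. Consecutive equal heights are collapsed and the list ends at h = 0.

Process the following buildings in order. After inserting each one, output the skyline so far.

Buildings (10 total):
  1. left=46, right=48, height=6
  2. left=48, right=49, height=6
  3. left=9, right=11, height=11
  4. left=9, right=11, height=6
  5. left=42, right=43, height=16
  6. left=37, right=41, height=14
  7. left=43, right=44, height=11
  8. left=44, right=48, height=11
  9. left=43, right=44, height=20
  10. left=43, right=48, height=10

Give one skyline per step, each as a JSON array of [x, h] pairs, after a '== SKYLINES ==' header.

== SKYLINES ==
[[46,6],[48,0]]
[[46,6],[49,0]]
[[9,11],[11,0],[46,6],[49,0]]
[[9,11],[11,0],[46,6],[49,0]]
[[9,11],[11,0],[42,16],[43,0],[46,6],[49,0]]
[[9,11],[11,0],[37,14],[41,0],[42,16],[43,0],[46,6],[49,0]]
[[9,11],[11,0],[37,14],[41,0],[42,16],[43,11],[44,0],[46,6],[49,0]]
[[9,11],[11,0],[37,14],[41,0],[42,16],[43,11],[48,6],[49,0]]
[[9,11],[11,0],[37,14],[41,0],[42,16],[43,20],[44,11],[48,6],[49,0]]
[[9,11],[11,0],[37,14],[41,0],[42,16],[43,20],[44,11],[48,6],[49,0]]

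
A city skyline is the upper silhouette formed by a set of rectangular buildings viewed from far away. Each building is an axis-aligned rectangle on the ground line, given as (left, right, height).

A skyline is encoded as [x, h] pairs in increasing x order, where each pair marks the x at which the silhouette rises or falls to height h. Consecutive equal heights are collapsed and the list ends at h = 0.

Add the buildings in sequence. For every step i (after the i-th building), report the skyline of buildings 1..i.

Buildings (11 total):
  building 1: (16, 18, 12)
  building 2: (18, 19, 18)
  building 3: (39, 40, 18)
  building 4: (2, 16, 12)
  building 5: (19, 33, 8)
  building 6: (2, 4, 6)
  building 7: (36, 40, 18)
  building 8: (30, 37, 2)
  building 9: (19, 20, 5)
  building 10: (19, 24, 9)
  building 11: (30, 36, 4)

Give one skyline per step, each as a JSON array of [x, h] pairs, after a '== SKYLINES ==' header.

== SKYLINES ==
[[16,12],[18,0]]
[[16,12],[18,18],[19,0]]
[[16,12],[18,18],[19,0],[39,18],[40,0]]
[[2,12],[18,18],[19,0],[39,18],[40,0]]
[[2,12],[18,18],[19,8],[33,0],[39,18],[40,0]]
[[2,12],[18,18],[19,8],[33,0],[39,18],[40,0]]
[[2,12],[18,18],[19,8],[33,0],[36,18],[40,0]]
[[2,12],[18,18],[19,8],[33,2],[36,18],[40,0]]
[[2,12],[18,18],[19,8],[33,2],[36,18],[40,0]]
[[2,12],[18,18],[19,9],[24,8],[33,2],[36,18],[40,0]]
[[2,12],[18,18],[19,9],[24,8],[33,4],[36,18],[40,0]]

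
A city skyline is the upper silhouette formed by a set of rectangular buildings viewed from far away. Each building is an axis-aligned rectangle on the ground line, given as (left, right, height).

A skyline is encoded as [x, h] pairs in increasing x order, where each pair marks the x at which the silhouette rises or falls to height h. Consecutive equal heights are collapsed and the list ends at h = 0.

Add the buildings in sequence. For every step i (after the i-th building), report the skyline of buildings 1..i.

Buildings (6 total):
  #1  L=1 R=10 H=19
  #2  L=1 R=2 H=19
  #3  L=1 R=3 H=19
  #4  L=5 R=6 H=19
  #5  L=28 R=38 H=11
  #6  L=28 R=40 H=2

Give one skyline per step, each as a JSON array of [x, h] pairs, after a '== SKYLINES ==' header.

== SKYLINES ==
[[1,19],[10,0]]
[[1,19],[10,0]]
[[1,19],[10,0]]
[[1,19],[10,0]]
[[1,19],[10,0],[28,11],[38,0]]
[[1,19],[10,0],[28,11],[38,2],[40,0]]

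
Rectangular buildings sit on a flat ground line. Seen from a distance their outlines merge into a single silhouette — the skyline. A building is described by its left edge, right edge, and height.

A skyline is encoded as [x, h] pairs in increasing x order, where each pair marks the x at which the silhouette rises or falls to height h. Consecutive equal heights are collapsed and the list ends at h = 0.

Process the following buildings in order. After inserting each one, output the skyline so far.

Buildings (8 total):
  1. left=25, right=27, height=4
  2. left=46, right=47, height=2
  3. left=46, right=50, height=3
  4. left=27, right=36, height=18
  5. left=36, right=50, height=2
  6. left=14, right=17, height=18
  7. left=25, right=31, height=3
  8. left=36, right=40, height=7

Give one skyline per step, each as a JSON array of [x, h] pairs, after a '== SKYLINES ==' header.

== SKYLINES ==
[[25,4],[27,0]]
[[25,4],[27,0],[46,2],[47,0]]
[[25,4],[27,0],[46,3],[50,0]]
[[25,4],[27,18],[36,0],[46,3],[50,0]]
[[25,4],[27,18],[36,2],[46,3],[50,0]]
[[14,18],[17,0],[25,4],[27,18],[36,2],[46,3],[50,0]]
[[14,18],[17,0],[25,4],[27,18],[36,2],[46,3],[50,0]]
[[14,18],[17,0],[25,4],[27,18],[36,7],[40,2],[46,3],[50,0]]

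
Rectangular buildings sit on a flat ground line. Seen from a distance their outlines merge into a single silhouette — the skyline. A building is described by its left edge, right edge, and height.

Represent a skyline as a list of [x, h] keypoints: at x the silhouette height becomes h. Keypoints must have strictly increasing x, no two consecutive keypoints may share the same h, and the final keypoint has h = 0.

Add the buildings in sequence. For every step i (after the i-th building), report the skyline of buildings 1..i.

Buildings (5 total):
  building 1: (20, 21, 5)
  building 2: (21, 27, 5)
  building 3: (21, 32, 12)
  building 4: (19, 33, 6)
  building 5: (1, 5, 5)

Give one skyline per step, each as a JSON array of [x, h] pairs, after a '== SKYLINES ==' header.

== SKYLINES ==
[[20,5],[21,0]]
[[20,5],[27,0]]
[[20,5],[21,12],[32,0]]
[[19,6],[21,12],[32,6],[33,0]]
[[1,5],[5,0],[19,6],[21,12],[32,6],[33,0]]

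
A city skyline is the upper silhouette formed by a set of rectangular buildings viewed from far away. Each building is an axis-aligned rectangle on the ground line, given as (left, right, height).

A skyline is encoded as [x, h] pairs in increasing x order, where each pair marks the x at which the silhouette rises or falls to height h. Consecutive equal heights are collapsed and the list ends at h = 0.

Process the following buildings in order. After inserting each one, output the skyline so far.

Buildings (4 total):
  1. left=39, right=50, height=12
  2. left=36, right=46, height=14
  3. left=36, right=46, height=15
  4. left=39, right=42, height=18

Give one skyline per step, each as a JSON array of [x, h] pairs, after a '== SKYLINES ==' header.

== SKYLINES ==
[[39,12],[50,0]]
[[36,14],[46,12],[50,0]]
[[36,15],[46,12],[50,0]]
[[36,15],[39,18],[42,15],[46,12],[50,0]]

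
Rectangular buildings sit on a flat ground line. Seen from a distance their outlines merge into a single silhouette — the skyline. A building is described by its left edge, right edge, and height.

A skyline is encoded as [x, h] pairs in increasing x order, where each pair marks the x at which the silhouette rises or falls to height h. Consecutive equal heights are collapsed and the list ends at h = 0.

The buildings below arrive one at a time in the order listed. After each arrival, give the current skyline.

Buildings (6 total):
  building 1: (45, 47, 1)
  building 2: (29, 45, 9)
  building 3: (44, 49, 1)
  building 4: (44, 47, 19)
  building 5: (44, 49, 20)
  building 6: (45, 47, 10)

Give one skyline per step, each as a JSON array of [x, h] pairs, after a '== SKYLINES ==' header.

== SKYLINES ==
[[45,1],[47,0]]
[[29,9],[45,1],[47,0]]
[[29,9],[45,1],[49,0]]
[[29,9],[44,19],[47,1],[49,0]]
[[29,9],[44,20],[49,0]]
[[29,9],[44,20],[49,0]]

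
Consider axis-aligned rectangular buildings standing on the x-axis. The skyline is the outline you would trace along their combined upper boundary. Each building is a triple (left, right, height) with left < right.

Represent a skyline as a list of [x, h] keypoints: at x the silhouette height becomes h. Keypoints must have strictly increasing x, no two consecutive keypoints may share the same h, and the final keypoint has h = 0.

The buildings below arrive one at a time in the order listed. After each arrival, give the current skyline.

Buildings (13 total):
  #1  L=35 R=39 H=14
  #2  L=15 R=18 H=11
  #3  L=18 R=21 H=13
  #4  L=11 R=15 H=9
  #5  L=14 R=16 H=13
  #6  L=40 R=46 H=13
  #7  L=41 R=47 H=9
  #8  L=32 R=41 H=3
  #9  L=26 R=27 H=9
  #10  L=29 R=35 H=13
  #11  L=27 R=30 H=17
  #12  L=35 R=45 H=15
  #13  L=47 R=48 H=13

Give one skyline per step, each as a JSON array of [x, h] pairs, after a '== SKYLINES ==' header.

== SKYLINES ==
[[35,14],[39,0]]
[[15,11],[18,0],[35,14],[39,0]]
[[15,11],[18,13],[21,0],[35,14],[39,0]]
[[11,9],[15,11],[18,13],[21,0],[35,14],[39,0]]
[[11,9],[14,13],[16,11],[18,13],[21,0],[35,14],[39,0]]
[[11,9],[14,13],[16,11],[18,13],[21,0],[35,14],[39,0],[40,13],[46,0]]
[[11,9],[14,13],[16,11],[18,13],[21,0],[35,14],[39,0],[40,13],[46,9],[47,0]]
[[11,9],[14,13],[16,11],[18,13],[21,0],[32,3],[35,14],[39,3],[40,13],[46,9],[47,0]]
[[11,9],[14,13],[16,11],[18,13],[21,0],[26,9],[27,0],[32,3],[35,14],[39,3],[40,13],[46,9],[47,0]]
[[11,9],[14,13],[16,11],[18,13],[21,0],[26,9],[27,0],[29,13],[35,14],[39,3],[40,13],[46,9],[47,0]]
[[11,9],[14,13],[16,11],[18,13],[21,0],[26,9],[27,17],[30,13],[35,14],[39,3],[40,13],[46,9],[47,0]]
[[11,9],[14,13],[16,11],[18,13],[21,0],[26,9],[27,17],[30,13],[35,15],[45,13],[46,9],[47,0]]
[[11,9],[14,13],[16,11],[18,13],[21,0],[26,9],[27,17],[30,13],[35,15],[45,13],[46,9],[47,13],[48,0]]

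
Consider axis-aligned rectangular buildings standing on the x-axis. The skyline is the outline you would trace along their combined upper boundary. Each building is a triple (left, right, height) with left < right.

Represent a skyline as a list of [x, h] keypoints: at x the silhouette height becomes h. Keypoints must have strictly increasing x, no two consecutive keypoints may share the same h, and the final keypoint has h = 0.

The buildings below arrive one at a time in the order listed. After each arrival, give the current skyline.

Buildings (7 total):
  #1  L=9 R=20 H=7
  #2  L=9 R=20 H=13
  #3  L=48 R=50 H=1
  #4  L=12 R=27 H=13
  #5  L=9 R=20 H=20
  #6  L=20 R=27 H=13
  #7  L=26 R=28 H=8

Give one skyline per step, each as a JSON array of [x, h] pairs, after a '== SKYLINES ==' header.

== SKYLINES ==
[[9,7],[20,0]]
[[9,13],[20,0]]
[[9,13],[20,0],[48,1],[50,0]]
[[9,13],[27,0],[48,1],[50,0]]
[[9,20],[20,13],[27,0],[48,1],[50,0]]
[[9,20],[20,13],[27,0],[48,1],[50,0]]
[[9,20],[20,13],[27,8],[28,0],[48,1],[50,0]]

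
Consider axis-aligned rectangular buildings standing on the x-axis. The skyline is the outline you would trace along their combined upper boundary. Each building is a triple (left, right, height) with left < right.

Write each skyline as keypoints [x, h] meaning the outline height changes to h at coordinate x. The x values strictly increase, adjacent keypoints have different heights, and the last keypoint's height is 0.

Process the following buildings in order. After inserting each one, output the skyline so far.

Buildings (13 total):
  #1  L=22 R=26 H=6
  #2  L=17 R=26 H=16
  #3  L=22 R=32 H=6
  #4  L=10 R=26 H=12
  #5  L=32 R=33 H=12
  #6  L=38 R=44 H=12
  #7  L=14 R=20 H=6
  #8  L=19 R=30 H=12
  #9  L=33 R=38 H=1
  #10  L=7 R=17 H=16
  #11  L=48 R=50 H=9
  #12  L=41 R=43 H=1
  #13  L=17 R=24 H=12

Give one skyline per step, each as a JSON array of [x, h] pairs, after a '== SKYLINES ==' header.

== SKYLINES ==
[[22,6],[26,0]]
[[17,16],[26,0]]
[[17,16],[26,6],[32,0]]
[[10,12],[17,16],[26,6],[32,0]]
[[10,12],[17,16],[26,6],[32,12],[33,0]]
[[10,12],[17,16],[26,6],[32,12],[33,0],[38,12],[44,0]]
[[10,12],[17,16],[26,6],[32,12],[33,0],[38,12],[44,0]]
[[10,12],[17,16],[26,12],[30,6],[32,12],[33,0],[38,12],[44,0]]
[[10,12],[17,16],[26,12],[30,6],[32,12],[33,1],[38,12],[44,0]]
[[7,16],[26,12],[30,6],[32,12],[33,1],[38,12],[44,0]]
[[7,16],[26,12],[30,6],[32,12],[33,1],[38,12],[44,0],[48,9],[50,0]]
[[7,16],[26,12],[30,6],[32,12],[33,1],[38,12],[44,0],[48,9],[50,0]]
[[7,16],[26,12],[30,6],[32,12],[33,1],[38,12],[44,0],[48,9],[50,0]]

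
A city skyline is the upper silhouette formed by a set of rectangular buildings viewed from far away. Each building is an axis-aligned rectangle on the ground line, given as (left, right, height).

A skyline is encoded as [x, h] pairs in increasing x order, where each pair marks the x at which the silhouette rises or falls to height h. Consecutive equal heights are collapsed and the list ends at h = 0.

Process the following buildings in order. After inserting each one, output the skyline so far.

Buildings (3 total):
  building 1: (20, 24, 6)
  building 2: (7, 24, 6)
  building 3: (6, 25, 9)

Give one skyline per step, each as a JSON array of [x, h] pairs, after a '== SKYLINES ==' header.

== SKYLINES ==
[[20,6],[24,0]]
[[7,6],[24,0]]
[[6,9],[25,0]]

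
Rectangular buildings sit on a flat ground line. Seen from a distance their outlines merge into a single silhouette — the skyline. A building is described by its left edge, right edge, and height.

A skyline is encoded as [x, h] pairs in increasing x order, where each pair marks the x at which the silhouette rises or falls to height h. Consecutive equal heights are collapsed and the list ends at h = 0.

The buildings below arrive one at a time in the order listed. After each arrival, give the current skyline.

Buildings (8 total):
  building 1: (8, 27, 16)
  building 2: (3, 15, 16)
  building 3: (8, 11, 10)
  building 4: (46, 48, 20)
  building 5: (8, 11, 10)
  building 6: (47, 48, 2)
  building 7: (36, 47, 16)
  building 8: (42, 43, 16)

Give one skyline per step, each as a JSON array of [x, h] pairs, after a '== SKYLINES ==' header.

== SKYLINES ==
[[8,16],[27,0]]
[[3,16],[27,0]]
[[3,16],[27,0]]
[[3,16],[27,0],[46,20],[48,0]]
[[3,16],[27,0],[46,20],[48,0]]
[[3,16],[27,0],[46,20],[48,0]]
[[3,16],[27,0],[36,16],[46,20],[48,0]]
[[3,16],[27,0],[36,16],[46,20],[48,0]]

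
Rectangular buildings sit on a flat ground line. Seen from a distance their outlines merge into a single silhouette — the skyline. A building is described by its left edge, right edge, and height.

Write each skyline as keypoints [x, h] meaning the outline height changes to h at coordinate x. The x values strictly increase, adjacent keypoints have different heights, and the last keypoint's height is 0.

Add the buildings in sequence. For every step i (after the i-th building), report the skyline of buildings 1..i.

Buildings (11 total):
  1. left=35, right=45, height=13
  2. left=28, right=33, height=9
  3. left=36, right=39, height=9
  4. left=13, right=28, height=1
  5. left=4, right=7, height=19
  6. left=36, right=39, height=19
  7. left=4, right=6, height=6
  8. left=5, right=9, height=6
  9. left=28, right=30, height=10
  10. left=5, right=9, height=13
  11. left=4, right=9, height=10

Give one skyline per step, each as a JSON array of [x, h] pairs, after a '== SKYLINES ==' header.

== SKYLINES ==
[[35,13],[45,0]]
[[28,9],[33,0],[35,13],[45,0]]
[[28,9],[33,0],[35,13],[45,0]]
[[13,1],[28,9],[33,0],[35,13],[45,0]]
[[4,19],[7,0],[13,1],[28,9],[33,0],[35,13],[45,0]]
[[4,19],[7,0],[13,1],[28,9],[33,0],[35,13],[36,19],[39,13],[45,0]]
[[4,19],[7,0],[13,1],[28,9],[33,0],[35,13],[36,19],[39,13],[45,0]]
[[4,19],[7,6],[9,0],[13,1],[28,9],[33,0],[35,13],[36,19],[39,13],[45,0]]
[[4,19],[7,6],[9,0],[13,1],[28,10],[30,9],[33,0],[35,13],[36,19],[39,13],[45,0]]
[[4,19],[7,13],[9,0],[13,1],[28,10],[30,9],[33,0],[35,13],[36,19],[39,13],[45,0]]
[[4,19],[7,13],[9,0],[13,1],[28,10],[30,9],[33,0],[35,13],[36,19],[39,13],[45,0]]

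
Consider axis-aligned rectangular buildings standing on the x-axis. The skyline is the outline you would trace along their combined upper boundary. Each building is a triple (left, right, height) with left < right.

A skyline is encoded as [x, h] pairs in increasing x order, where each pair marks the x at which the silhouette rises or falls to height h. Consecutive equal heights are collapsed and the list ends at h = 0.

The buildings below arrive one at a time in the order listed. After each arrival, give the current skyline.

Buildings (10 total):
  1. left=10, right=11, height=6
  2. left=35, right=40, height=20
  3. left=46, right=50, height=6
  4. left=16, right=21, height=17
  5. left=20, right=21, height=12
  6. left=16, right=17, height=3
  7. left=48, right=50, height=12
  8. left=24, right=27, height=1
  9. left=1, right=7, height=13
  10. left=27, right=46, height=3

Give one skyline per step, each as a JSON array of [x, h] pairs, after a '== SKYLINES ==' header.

== SKYLINES ==
[[10,6],[11,0]]
[[10,6],[11,0],[35,20],[40,0]]
[[10,6],[11,0],[35,20],[40,0],[46,6],[50,0]]
[[10,6],[11,0],[16,17],[21,0],[35,20],[40,0],[46,6],[50,0]]
[[10,6],[11,0],[16,17],[21,0],[35,20],[40,0],[46,6],[50,0]]
[[10,6],[11,0],[16,17],[21,0],[35,20],[40,0],[46,6],[50,0]]
[[10,6],[11,0],[16,17],[21,0],[35,20],[40,0],[46,6],[48,12],[50,0]]
[[10,6],[11,0],[16,17],[21,0],[24,1],[27,0],[35,20],[40,0],[46,6],[48,12],[50,0]]
[[1,13],[7,0],[10,6],[11,0],[16,17],[21,0],[24,1],[27,0],[35,20],[40,0],[46,6],[48,12],[50,0]]
[[1,13],[7,0],[10,6],[11,0],[16,17],[21,0],[24,1],[27,3],[35,20],[40,3],[46,6],[48,12],[50,0]]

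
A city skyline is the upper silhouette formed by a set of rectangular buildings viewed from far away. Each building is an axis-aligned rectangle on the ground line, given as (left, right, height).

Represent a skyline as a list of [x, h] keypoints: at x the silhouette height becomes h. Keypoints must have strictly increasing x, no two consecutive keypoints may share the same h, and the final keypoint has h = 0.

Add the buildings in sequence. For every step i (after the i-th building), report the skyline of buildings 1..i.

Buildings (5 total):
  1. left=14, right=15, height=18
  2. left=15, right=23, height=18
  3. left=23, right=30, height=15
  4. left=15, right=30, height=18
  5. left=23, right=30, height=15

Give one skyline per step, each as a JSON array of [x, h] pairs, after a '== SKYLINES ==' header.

== SKYLINES ==
[[14,18],[15,0]]
[[14,18],[23,0]]
[[14,18],[23,15],[30,0]]
[[14,18],[30,0]]
[[14,18],[30,0]]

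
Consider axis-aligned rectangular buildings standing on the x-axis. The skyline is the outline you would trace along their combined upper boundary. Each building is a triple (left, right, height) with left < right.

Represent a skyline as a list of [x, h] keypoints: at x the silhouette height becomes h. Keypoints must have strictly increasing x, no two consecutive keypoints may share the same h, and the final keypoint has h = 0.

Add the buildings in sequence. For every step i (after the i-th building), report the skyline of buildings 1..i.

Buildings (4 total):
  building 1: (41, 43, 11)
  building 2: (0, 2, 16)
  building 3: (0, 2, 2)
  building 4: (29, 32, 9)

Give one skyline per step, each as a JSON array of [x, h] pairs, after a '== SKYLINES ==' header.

== SKYLINES ==
[[41,11],[43,0]]
[[0,16],[2,0],[41,11],[43,0]]
[[0,16],[2,0],[41,11],[43,0]]
[[0,16],[2,0],[29,9],[32,0],[41,11],[43,0]]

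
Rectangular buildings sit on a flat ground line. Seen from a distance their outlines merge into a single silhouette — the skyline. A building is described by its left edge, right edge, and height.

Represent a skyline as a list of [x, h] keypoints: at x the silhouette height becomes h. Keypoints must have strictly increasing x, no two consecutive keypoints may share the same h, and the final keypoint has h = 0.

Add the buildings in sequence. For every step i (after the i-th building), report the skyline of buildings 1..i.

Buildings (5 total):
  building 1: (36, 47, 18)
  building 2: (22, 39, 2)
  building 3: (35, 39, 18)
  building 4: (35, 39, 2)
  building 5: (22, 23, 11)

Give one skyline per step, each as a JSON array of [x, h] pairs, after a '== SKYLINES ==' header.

== SKYLINES ==
[[36,18],[47,0]]
[[22,2],[36,18],[47,0]]
[[22,2],[35,18],[47,0]]
[[22,2],[35,18],[47,0]]
[[22,11],[23,2],[35,18],[47,0]]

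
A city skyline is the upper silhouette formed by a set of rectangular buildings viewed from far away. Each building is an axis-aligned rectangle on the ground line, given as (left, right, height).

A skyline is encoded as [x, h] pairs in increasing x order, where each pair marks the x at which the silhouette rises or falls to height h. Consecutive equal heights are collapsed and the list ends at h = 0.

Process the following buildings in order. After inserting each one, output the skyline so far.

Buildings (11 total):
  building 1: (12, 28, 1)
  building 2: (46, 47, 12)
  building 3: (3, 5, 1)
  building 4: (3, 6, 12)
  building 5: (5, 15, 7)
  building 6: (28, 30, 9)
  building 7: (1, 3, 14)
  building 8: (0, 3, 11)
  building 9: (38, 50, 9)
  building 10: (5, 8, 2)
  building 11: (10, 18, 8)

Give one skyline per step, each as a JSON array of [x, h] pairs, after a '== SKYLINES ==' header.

== SKYLINES ==
[[12,1],[28,0]]
[[12,1],[28,0],[46,12],[47,0]]
[[3,1],[5,0],[12,1],[28,0],[46,12],[47,0]]
[[3,12],[6,0],[12,1],[28,0],[46,12],[47,0]]
[[3,12],[6,7],[15,1],[28,0],[46,12],[47,0]]
[[3,12],[6,7],[15,1],[28,9],[30,0],[46,12],[47,0]]
[[1,14],[3,12],[6,7],[15,1],[28,9],[30,0],[46,12],[47,0]]
[[0,11],[1,14],[3,12],[6,7],[15,1],[28,9],[30,0],[46,12],[47,0]]
[[0,11],[1,14],[3,12],[6,7],[15,1],[28,9],[30,0],[38,9],[46,12],[47,9],[50,0]]
[[0,11],[1,14],[3,12],[6,7],[15,1],[28,9],[30,0],[38,9],[46,12],[47,9],[50,0]]
[[0,11],[1,14],[3,12],[6,7],[10,8],[18,1],[28,9],[30,0],[38,9],[46,12],[47,9],[50,0]]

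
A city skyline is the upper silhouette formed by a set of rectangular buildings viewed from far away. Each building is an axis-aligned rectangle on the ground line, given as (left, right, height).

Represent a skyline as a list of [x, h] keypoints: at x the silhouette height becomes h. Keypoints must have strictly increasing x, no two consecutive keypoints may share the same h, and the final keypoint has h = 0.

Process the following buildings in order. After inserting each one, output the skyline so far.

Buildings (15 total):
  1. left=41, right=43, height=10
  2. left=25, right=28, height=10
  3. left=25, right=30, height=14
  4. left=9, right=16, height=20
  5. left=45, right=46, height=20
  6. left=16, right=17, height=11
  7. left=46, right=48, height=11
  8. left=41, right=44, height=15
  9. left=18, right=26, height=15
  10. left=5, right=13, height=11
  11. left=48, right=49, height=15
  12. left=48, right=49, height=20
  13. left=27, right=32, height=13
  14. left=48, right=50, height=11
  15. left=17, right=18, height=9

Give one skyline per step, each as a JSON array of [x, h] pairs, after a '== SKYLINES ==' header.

== SKYLINES ==
[[41,10],[43,0]]
[[25,10],[28,0],[41,10],[43,0]]
[[25,14],[30,0],[41,10],[43,0]]
[[9,20],[16,0],[25,14],[30,0],[41,10],[43,0]]
[[9,20],[16,0],[25,14],[30,0],[41,10],[43,0],[45,20],[46,0]]
[[9,20],[16,11],[17,0],[25,14],[30,0],[41,10],[43,0],[45,20],[46,0]]
[[9,20],[16,11],[17,0],[25,14],[30,0],[41,10],[43,0],[45,20],[46,11],[48,0]]
[[9,20],[16,11],[17,0],[25,14],[30,0],[41,15],[44,0],[45,20],[46,11],[48,0]]
[[9,20],[16,11],[17,0],[18,15],[26,14],[30,0],[41,15],[44,0],[45,20],[46,11],[48,0]]
[[5,11],[9,20],[16,11],[17,0],[18,15],[26,14],[30,0],[41,15],[44,0],[45,20],[46,11],[48,0]]
[[5,11],[9,20],[16,11],[17,0],[18,15],[26,14],[30,0],[41,15],[44,0],[45,20],[46,11],[48,15],[49,0]]
[[5,11],[9,20],[16,11],[17,0],[18,15],[26,14],[30,0],[41,15],[44,0],[45,20],[46,11],[48,20],[49,0]]
[[5,11],[9,20],[16,11],[17,0],[18,15],[26,14],[30,13],[32,0],[41,15],[44,0],[45,20],[46,11],[48,20],[49,0]]
[[5,11],[9,20],[16,11],[17,0],[18,15],[26,14],[30,13],[32,0],[41,15],[44,0],[45,20],[46,11],[48,20],[49,11],[50,0]]
[[5,11],[9,20],[16,11],[17,9],[18,15],[26,14],[30,13],[32,0],[41,15],[44,0],[45,20],[46,11],[48,20],[49,11],[50,0]]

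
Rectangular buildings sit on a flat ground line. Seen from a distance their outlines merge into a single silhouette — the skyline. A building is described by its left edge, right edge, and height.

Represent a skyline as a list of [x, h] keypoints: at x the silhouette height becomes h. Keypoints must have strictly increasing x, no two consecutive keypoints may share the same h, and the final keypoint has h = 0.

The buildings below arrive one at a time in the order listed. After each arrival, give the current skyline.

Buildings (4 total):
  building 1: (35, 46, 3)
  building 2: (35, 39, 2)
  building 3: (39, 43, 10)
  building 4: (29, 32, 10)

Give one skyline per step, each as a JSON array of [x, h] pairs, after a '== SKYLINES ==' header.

== SKYLINES ==
[[35,3],[46,0]]
[[35,3],[46,0]]
[[35,3],[39,10],[43,3],[46,0]]
[[29,10],[32,0],[35,3],[39,10],[43,3],[46,0]]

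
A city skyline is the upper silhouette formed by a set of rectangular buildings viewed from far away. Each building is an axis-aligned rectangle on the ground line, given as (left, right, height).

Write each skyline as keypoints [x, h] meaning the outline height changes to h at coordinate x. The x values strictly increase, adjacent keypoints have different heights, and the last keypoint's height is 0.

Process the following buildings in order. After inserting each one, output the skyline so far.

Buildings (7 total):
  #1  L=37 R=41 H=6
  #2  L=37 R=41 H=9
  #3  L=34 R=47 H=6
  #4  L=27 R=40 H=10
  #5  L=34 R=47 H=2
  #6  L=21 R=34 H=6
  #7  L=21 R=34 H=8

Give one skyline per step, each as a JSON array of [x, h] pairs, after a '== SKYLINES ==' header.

== SKYLINES ==
[[37,6],[41,0]]
[[37,9],[41,0]]
[[34,6],[37,9],[41,6],[47,0]]
[[27,10],[40,9],[41,6],[47,0]]
[[27,10],[40,9],[41,6],[47,0]]
[[21,6],[27,10],[40,9],[41,6],[47,0]]
[[21,8],[27,10],[40,9],[41,6],[47,0]]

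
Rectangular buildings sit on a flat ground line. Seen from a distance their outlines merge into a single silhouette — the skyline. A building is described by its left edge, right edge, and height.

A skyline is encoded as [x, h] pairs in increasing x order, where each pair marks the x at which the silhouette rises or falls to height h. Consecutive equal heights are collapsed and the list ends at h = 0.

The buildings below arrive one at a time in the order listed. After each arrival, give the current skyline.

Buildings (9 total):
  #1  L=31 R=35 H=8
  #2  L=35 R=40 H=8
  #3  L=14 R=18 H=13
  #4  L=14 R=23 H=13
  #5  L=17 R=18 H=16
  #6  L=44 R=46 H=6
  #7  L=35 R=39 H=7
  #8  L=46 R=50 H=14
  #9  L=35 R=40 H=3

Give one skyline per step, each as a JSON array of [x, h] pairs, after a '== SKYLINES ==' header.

== SKYLINES ==
[[31,8],[35,0]]
[[31,8],[40,0]]
[[14,13],[18,0],[31,8],[40,0]]
[[14,13],[23,0],[31,8],[40,0]]
[[14,13],[17,16],[18,13],[23,0],[31,8],[40,0]]
[[14,13],[17,16],[18,13],[23,0],[31,8],[40,0],[44,6],[46,0]]
[[14,13],[17,16],[18,13],[23,0],[31,8],[40,0],[44,6],[46,0]]
[[14,13],[17,16],[18,13],[23,0],[31,8],[40,0],[44,6],[46,14],[50,0]]
[[14,13],[17,16],[18,13],[23,0],[31,8],[40,0],[44,6],[46,14],[50,0]]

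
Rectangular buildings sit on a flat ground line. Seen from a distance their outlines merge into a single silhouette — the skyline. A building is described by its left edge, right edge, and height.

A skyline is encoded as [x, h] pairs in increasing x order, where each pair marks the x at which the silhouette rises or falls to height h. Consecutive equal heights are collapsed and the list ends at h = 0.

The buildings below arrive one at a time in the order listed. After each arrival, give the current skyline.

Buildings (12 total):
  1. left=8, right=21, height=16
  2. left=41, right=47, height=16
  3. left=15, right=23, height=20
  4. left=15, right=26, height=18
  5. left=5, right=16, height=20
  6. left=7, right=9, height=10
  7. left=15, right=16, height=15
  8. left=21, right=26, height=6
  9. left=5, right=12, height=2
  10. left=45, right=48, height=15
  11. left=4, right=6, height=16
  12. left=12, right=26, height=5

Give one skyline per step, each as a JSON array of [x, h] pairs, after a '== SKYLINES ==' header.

== SKYLINES ==
[[8,16],[21,0]]
[[8,16],[21,0],[41,16],[47,0]]
[[8,16],[15,20],[23,0],[41,16],[47,0]]
[[8,16],[15,20],[23,18],[26,0],[41,16],[47,0]]
[[5,20],[23,18],[26,0],[41,16],[47,0]]
[[5,20],[23,18],[26,0],[41,16],[47,0]]
[[5,20],[23,18],[26,0],[41,16],[47,0]]
[[5,20],[23,18],[26,0],[41,16],[47,0]]
[[5,20],[23,18],[26,0],[41,16],[47,0]]
[[5,20],[23,18],[26,0],[41,16],[47,15],[48,0]]
[[4,16],[5,20],[23,18],[26,0],[41,16],[47,15],[48,0]]
[[4,16],[5,20],[23,18],[26,0],[41,16],[47,15],[48,0]]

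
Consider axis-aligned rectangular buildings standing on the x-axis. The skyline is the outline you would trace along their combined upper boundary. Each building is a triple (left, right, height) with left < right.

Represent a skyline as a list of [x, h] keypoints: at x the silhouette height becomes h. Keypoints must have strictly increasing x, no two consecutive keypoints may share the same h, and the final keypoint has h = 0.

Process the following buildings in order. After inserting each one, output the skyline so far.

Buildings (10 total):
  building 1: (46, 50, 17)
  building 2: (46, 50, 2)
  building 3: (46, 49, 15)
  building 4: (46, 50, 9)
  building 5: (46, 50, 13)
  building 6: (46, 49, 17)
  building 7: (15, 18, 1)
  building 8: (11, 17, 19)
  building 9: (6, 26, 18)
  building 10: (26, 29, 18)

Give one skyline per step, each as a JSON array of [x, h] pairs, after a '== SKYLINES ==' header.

== SKYLINES ==
[[46,17],[50,0]]
[[46,17],[50,0]]
[[46,17],[50,0]]
[[46,17],[50,0]]
[[46,17],[50,0]]
[[46,17],[50,0]]
[[15,1],[18,0],[46,17],[50,0]]
[[11,19],[17,1],[18,0],[46,17],[50,0]]
[[6,18],[11,19],[17,18],[26,0],[46,17],[50,0]]
[[6,18],[11,19],[17,18],[29,0],[46,17],[50,0]]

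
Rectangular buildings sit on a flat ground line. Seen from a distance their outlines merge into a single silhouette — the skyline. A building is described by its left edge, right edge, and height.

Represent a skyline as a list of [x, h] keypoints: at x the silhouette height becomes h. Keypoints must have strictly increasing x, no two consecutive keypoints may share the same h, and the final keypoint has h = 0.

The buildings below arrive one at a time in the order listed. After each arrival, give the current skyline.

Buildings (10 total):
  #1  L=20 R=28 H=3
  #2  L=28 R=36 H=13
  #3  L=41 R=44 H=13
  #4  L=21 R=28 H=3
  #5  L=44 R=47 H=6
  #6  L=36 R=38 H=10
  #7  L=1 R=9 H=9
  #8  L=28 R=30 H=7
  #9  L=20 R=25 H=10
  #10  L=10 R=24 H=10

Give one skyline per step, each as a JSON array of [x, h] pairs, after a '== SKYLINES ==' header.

== SKYLINES ==
[[20,3],[28,0]]
[[20,3],[28,13],[36,0]]
[[20,3],[28,13],[36,0],[41,13],[44,0]]
[[20,3],[28,13],[36,0],[41,13],[44,0]]
[[20,3],[28,13],[36,0],[41,13],[44,6],[47,0]]
[[20,3],[28,13],[36,10],[38,0],[41,13],[44,6],[47,0]]
[[1,9],[9,0],[20,3],[28,13],[36,10],[38,0],[41,13],[44,6],[47,0]]
[[1,9],[9,0],[20,3],[28,13],[36,10],[38,0],[41,13],[44,6],[47,0]]
[[1,9],[9,0],[20,10],[25,3],[28,13],[36,10],[38,0],[41,13],[44,6],[47,0]]
[[1,9],[9,0],[10,10],[25,3],[28,13],[36,10],[38,0],[41,13],[44,6],[47,0]]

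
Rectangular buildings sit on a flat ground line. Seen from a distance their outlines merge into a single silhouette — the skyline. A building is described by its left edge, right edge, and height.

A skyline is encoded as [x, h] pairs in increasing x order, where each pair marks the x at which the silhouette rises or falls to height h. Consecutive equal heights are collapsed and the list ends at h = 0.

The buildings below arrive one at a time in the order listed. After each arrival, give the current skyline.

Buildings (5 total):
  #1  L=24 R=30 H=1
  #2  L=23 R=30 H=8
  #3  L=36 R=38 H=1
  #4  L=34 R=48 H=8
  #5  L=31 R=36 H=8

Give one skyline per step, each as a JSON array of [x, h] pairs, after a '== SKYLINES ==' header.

== SKYLINES ==
[[24,1],[30,0]]
[[23,8],[30,0]]
[[23,8],[30,0],[36,1],[38,0]]
[[23,8],[30,0],[34,8],[48,0]]
[[23,8],[30,0],[31,8],[48,0]]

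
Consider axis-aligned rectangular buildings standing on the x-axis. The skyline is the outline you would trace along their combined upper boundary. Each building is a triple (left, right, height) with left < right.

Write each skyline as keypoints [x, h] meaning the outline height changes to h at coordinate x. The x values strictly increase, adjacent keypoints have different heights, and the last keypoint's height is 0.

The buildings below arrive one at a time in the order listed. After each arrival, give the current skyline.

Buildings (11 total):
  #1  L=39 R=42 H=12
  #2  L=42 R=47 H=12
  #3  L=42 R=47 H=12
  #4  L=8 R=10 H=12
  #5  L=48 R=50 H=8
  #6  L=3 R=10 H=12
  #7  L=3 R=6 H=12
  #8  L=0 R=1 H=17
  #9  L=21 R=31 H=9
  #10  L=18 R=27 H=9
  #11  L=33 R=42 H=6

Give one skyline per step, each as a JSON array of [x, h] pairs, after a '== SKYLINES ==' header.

== SKYLINES ==
[[39,12],[42,0]]
[[39,12],[47,0]]
[[39,12],[47,0]]
[[8,12],[10,0],[39,12],[47,0]]
[[8,12],[10,0],[39,12],[47,0],[48,8],[50,0]]
[[3,12],[10,0],[39,12],[47,0],[48,8],[50,0]]
[[3,12],[10,0],[39,12],[47,0],[48,8],[50,0]]
[[0,17],[1,0],[3,12],[10,0],[39,12],[47,0],[48,8],[50,0]]
[[0,17],[1,0],[3,12],[10,0],[21,9],[31,0],[39,12],[47,0],[48,8],[50,0]]
[[0,17],[1,0],[3,12],[10,0],[18,9],[31,0],[39,12],[47,0],[48,8],[50,0]]
[[0,17],[1,0],[3,12],[10,0],[18,9],[31,0],[33,6],[39,12],[47,0],[48,8],[50,0]]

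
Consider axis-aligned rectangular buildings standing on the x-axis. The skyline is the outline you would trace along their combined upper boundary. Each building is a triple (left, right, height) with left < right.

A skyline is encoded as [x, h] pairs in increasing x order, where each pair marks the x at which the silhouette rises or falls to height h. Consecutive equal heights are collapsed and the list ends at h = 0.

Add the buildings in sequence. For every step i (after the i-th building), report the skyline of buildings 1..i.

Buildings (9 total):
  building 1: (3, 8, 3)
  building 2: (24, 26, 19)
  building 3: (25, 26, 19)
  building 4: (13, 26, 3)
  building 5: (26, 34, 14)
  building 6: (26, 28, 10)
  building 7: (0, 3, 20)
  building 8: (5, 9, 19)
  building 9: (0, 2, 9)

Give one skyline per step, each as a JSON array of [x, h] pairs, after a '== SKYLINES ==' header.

== SKYLINES ==
[[3,3],[8,0]]
[[3,3],[8,0],[24,19],[26,0]]
[[3,3],[8,0],[24,19],[26,0]]
[[3,3],[8,0],[13,3],[24,19],[26,0]]
[[3,3],[8,0],[13,3],[24,19],[26,14],[34,0]]
[[3,3],[8,0],[13,3],[24,19],[26,14],[34,0]]
[[0,20],[3,3],[8,0],[13,3],[24,19],[26,14],[34,0]]
[[0,20],[3,3],[5,19],[9,0],[13,3],[24,19],[26,14],[34,0]]
[[0,20],[3,3],[5,19],[9,0],[13,3],[24,19],[26,14],[34,0]]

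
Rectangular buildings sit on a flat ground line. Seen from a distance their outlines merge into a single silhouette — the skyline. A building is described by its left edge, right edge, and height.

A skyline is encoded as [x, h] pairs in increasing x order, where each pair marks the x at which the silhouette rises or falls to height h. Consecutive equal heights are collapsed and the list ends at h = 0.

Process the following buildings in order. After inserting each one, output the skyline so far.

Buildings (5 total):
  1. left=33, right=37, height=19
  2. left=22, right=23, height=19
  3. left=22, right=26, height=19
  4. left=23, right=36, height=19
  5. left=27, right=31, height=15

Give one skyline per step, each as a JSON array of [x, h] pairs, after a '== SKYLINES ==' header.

== SKYLINES ==
[[33,19],[37,0]]
[[22,19],[23,0],[33,19],[37,0]]
[[22,19],[26,0],[33,19],[37,0]]
[[22,19],[37,0]]
[[22,19],[37,0]]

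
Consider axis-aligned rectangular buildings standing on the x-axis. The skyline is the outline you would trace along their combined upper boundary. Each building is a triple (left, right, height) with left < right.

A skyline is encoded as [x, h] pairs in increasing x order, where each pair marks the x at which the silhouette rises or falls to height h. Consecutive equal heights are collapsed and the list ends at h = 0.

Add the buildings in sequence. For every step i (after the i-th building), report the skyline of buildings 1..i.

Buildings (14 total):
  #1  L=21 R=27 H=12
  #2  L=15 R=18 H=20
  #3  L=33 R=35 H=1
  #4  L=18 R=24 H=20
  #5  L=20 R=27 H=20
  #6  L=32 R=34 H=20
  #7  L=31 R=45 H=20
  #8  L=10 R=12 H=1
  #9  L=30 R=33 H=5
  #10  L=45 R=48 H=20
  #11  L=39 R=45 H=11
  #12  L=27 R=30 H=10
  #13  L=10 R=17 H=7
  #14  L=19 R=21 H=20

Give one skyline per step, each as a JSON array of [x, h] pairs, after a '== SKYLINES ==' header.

== SKYLINES ==
[[21,12],[27,0]]
[[15,20],[18,0],[21,12],[27,0]]
[[15,20],[18,0],[21,12],[27,0],[33,1],[35,0]]
[[15,20],[24,12],[27,0],[33,1],[35,0]]
[[15,20],[27,0],[33,1],[35,0]]
[[15,20],[27,0],[32,20],[34,1],[35,0]]
[[15,20],[27,0],[31,20],[45,0]]
[[10,1],[12,0],[15,20],[27,0],[31,20],[45,0]]
[[10,1],[12,0],[15,20],[27,0],[30,5],[31,20],[45,0]]
[[10,1],[12,0],[15,20],[27,0],[30,5],[31,20],[48,0]]
[[10,1],[12,0],[15,20],[27,0],[30,5],[31,20],[48,0]]
[[10,1],[12,0],[15,20],[27,10],[30,5],[31,20],[48,0]]
[[10,7],[15,20],[27,10],[30,5],[31,20],[48,0]]
[[10,7],[15,20],[27,10],[30,5],[31,20],[48,0]]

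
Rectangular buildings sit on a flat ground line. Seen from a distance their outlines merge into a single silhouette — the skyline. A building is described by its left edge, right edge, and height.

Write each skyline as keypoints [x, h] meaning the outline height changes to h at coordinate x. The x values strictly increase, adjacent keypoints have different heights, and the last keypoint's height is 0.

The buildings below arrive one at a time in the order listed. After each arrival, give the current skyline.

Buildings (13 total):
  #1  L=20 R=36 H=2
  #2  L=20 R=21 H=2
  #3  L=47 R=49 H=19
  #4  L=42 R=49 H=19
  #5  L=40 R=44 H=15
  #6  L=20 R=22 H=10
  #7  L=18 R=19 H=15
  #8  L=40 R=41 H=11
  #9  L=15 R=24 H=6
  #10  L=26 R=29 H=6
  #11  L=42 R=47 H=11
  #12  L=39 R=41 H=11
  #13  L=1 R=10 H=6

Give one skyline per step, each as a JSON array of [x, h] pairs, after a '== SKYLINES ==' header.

== SKYLINES ==
[[20,2],[36,0]]
[[20,2],[36,0]]
[[20,2],[36,0],[47,19],[49,0]]
[[20,2],[36,0],[42,19],[49,0]]
[[20,2],[36,0],[40,15],[42,19],[49,0]]
[[20,10],[22,2],[36,0],[40,15],[42,19],[49,0]]
[[18,15],[19,0],[20,10],[22,2],[36,0],[40,15],[42,19],[49,0]]
[[18,15],[19,0],[20,10],[22,2],[36,0],[40,15],[42,19],[49,0]]
[[15,6],[18,15],[19,6],[20,10],[22,6],[24,2],[36,0],[40,15],[42,19],[49,0]]
[[15,6],[18,15],[19,6],[20,10],[22,6],[24,2],[26,6],[29,2],[36,0],[40,15],[42,19],[49,0]]
[[15,6],[18,15],[19,6],[20,10],[22,6],[24,2],[26,6],[29,2],[36,0],[40,15],[42,19],[49,0]]
[[15,6],[18,15],[19,6],[20,10],[22,6],[24,2],[26,6],[29,2],[36,0],[39,11],[40,15],[42,19],[49,0]]
[[1,6],[10,0],[15,6],[18,15],[19,6],[20,10],[22,6],[24,2],[26,6],[29,2],[36,0],[39,11],[40,15],[42,19],[49,0]]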